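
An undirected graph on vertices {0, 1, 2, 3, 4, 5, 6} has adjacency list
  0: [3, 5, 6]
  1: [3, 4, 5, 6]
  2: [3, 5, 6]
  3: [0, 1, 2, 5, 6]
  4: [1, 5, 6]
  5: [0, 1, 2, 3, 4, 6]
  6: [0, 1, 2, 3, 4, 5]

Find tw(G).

A width-3 tree decomposition is:
Bags: B1 = {1, 3, 5, 6}  B2 = {0, 3, 5, 6}  B3 = {1, 4, 5, 6}  B4 = {2, 3, 5, 6}
Tree: B1–B2, B1–B3, B2–B4
The largest bag has 4 vertices, giving width 3; this decomposition certifies tw(G) ≤ 3. For the lower bound, the 4 vertices {0, 3, 5, 6} are pairwise adjacent, and any tree decomposition puts a clique entirely inside one bag — forcing width ≥ 3. The upper and lower bounds meet at 3, so that is the treewidth.

3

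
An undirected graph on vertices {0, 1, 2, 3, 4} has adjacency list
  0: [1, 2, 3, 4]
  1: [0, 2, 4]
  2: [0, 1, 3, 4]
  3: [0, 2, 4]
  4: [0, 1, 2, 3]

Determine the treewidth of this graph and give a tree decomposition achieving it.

Every bag has size at most 4, so the width is 4 − 1 = 3 and tw(G) ≤ 3. Conversely, {0, 1, 2, 4} is a clique of size 4, and the vertices of any clique must share a bag in every tree decomposition; so some bag has ≥ 4 vertices and tw(G) ≥ 3. Combining the bounds, tw(G) = 3.

Treewidth 3.
One optimal decomposition is:
Bags: B1 = {0, 1, 2, 4}  B2 = {0, 2, 3, 4}
Tree: B1–B2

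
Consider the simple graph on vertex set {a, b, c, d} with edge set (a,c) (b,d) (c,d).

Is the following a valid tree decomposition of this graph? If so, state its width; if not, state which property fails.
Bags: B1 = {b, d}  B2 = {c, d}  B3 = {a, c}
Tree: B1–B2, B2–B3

Every vertex of G appears in some bag (union = {a, b, c, d}); every edge is covered by a bag; and for each vertex v the set of bags containing v is connected in the bag tree. The decomposition is therefore valid. The largest bag has 2 vertices, so the width is 1.

Yes; width 1.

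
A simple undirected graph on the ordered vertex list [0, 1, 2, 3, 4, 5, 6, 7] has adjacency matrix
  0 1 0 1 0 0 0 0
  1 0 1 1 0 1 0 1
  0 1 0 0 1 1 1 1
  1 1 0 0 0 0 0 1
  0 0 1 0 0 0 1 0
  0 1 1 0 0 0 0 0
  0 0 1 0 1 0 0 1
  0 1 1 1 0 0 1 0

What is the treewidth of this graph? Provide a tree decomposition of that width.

Each bag holds 3 vertices, so the decomposition has width 2, which upper-bounds the treewidth. Conversely, {0, 1, 3} is a clique of size 3, and the vertices of any clique must share a bag in every tree decomposition; so some bag has ≥ 3 vertices and tw(G) ≥ 2. The upper and lower bounds meet at 2, so that is the treewidth.

Treewidth 2.
Bags: B1 = {2, 6, 7}  B2 = {1, 2, 7}  B3 = {1, 3, 7}  B4 = {0, 1, 3}  B5 = {2, 4, 6}  B6 = {1, 2, 5}
Tree: B1–B2, B2–B3, B3–B4, B1–B5, B2–B6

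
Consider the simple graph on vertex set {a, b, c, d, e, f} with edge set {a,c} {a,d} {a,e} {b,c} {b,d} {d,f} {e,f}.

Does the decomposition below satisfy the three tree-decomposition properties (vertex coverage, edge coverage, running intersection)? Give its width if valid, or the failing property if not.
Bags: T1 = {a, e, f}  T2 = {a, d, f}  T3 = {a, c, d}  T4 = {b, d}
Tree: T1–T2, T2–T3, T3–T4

No — edge (c,b) lies in no bag.

A tree decomposition must satisfy three properties: every vertex lies in some bag; for every edge, both endpoints lie together in some bag; and for every vertex, the bags containing it form a connected subtree. Here edge (c,b) lies in no bag, so the decomposition is invalid.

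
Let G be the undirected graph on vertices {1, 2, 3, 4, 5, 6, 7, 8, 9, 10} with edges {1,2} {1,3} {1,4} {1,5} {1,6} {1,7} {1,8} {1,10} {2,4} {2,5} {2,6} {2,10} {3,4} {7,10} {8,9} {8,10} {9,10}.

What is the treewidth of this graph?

2

A width-2 tree decomposition is:
Bags: B1 = {1, 8, 10}  B2 = {1, 2, 10}  B3 = {1, 2, 5}  B4 = {1, 2, 4}  B5 = {8, 9, 10}  B6 = {1, 3, 4}  B7 = {1, 7, 10}  B8 = {1, 2, 6}
Tree: B1–B2, B2–B3, B2–B4, B1–B5, B4–B6, B2–B7, B3–B8
Every bag has size at most 3, so the width is 3 − 1 = 2 and tw(G) ≤ 2. Conversely, {1, 8, 10} is a clique of size 3, and the vertices of any clique must share a bag in every tree decomposition; so some bag has ≥ 3 vertices and tw(G) ≥ 2. Hence tw(G) = 2 exactly.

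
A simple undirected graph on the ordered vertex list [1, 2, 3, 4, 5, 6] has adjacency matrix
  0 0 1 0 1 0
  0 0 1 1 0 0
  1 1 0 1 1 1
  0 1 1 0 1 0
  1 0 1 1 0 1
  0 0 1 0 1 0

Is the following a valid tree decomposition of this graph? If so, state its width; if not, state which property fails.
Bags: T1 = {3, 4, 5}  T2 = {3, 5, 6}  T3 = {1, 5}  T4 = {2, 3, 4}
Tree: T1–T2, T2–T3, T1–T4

A tree decomposition must satisfy three properties: every vertex lies in some bag; for every edge, both endpoints lie together in some bag; and for every vertex, the bags containing it form a connected subtree. Here edge (3,1) lies in no bag, so the decomposition is invalid.

No — edge (3,1) lies in no bag.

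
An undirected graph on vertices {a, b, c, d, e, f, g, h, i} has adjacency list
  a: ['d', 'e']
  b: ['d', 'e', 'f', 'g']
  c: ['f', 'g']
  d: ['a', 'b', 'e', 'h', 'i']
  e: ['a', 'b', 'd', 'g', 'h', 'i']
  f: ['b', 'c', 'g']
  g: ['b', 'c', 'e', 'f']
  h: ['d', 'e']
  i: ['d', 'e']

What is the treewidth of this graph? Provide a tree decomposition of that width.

Every bag has size at most 3, so the width is 3 − 1 = 2 and tw(G) ≤ 2. On the other hand G contains the 3-clique {d, e, h}. A clique must lie in a single bag of any decomposition, so no decomposition can have width below 2. Therefore the treewidth is 2.

Treewidth 2.
One such decomposition:
Bags: B1 = {b, d, e}  B2 = {d, e, h}  B3 = {a, d, e}  B4 = {b, e, g}  B5 = {b, f, g}  B6 = {c, f, g}  B7 = {d, e, i}
Tree: B1–B2, B1–B3, B1–B4, B4–B5, B5–B6, B3–B7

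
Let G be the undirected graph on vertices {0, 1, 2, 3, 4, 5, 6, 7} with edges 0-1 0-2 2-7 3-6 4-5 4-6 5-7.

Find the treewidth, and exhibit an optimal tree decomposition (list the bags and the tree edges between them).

The largest bag has 2 vertices, giving width 1; this decomposition certifies tw(G) ≤ 1. Since G has at least one edge (e.g. 3–6), it is not an edgeless graph, so tw(G) ≥ 1. Therefore the treewidth is 1.

Treewidth 1.
Bags: B1 = {3, 6}  B2 = {4, 6}  B3 = {4, 5}  B4 = {5, 7}  B5 = {2, 7}  B6 = {0, 2}  B7 = {0, 1}
Tree: B1–B2, B2–B3, B3–B4, B4–B5, B5–B6, B6–B7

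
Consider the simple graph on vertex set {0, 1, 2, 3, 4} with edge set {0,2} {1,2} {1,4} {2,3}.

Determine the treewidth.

1

A width-1 tree decomposition is:
Bags: B1 = {1, 4}  B2 = {1, 2}  B3 = {2, 3}  B4 = {0, 2}
Tree: B1–B2, B2–B3, B2–B4
Every bag has size at most 2, so the width is 2 − 1 = 1 and tw(G) ≤ 1. Since G has at least one edge (e.g. 1–4), it is not an edgeless graph, so tw(G) ≥ 1. Hence tw(G) = 1 exactly.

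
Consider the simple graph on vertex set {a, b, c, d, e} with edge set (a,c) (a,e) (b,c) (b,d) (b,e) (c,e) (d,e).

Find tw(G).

2

A width-2 tree decomposition is:
Bags: B1 = {b, c, e}  B2 = {a, c, e}  B3 = {b, d, e}
Tree: B1–B2, B1–B3
Every bag has size at most 3, so the width is 3 − 1 = 2 and tw(G) ≤ 2. Conversely, {b, d, e} is a clique of size 3, and the vertices of any clique must share a bag in every tree decomposition; so some bag has ≥ 3 vertices and tw(G) ≥ 2. Hence tw(G) = 2 exactly.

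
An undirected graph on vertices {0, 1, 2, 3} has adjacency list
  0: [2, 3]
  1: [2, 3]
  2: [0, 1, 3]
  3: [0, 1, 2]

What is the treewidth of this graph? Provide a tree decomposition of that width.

The largest bag has 3 vertices, giving width 2; this decomposition certifies tw(G) ≤ 2. Conversely, {0, 2, 3} is a clique of size 3, and the vertices of any clique must share a bag in every tree decomposition; so some bag has ≥ 3 vertices and tw(G) ≥ 2. Hence tw(G) = 2 exactly.

Treewidth 2.
One such decomposition:
Bags: B1 = {1, 2, 3}  B2 = {0, 2, 3}
Tree: B1–B2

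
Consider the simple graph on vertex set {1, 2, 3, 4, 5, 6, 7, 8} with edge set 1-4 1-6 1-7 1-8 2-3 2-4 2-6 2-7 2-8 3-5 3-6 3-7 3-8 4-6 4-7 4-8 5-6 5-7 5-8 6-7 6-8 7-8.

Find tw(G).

4

A width-4 tree decomposition is:
Bags: B1 = {2, 4, 6, 7, 8}  B2 = {2, 3, 6, 7, 8}  B3 = {1, 4, 6, 7, 8}  B4 = {3, 5, 6, 7, 8}
Tree: B1–B2, B1–B3, B2–B4
Each bag holds 5 vertices, so the decomposition has width 4, which upper-bounds the treewidth. For the lower bound, the 5 vertices {1, 4, 6, 7, 8} are pairwise adjacent, and any tree decomposition puts a clique entirely inside one bag — forcing width ≥ 4. Combining the bounds, tw(G) = 4.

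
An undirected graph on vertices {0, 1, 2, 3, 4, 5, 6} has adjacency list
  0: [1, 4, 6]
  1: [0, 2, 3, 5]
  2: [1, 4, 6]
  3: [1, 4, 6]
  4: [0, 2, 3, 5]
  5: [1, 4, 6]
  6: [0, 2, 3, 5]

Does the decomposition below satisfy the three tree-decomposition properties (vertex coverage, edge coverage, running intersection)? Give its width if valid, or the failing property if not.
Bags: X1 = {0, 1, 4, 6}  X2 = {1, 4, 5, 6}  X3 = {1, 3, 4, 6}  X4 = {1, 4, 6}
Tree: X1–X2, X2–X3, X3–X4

No — vertex 2 appears in no bag.

A tree decomposition must satisfy three properties: every vertex lies in some bag; for every edge, both endpoints lie together in some bag; and for every vertex, the bags containing it form a connected subtree. Here vertex 2 appears in no bag, so the decomposition is invalid.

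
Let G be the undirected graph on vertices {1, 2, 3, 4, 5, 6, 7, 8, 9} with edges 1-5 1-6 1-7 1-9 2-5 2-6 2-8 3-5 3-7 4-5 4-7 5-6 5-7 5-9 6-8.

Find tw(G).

A width-2 tree decomposition is:
Bags: B1 = {1, 5, 7}  B2 = {1, 5, 6}  B3 = {3, 5, 7}  B4 = {2, 5, 6}  B5 = {4, 5, 7}  B6 = {2, 6, 8}  B7 = {1, 5, 9}
Tree: B1–B2, B1–B3, B2–B4, B3–B5, B4–B6, B1–B7
The largest bag has 3 vertices, giving width 2; this decomposition certifies tw(G) ≤ 2. For the lower bound, the 3 vertices {2, 6, 8} are pairwise adjacent, and any tree decomposition puts a clique entirely inside one bag — forcing width ≥ 2. Therefore the treewidth is 2.

2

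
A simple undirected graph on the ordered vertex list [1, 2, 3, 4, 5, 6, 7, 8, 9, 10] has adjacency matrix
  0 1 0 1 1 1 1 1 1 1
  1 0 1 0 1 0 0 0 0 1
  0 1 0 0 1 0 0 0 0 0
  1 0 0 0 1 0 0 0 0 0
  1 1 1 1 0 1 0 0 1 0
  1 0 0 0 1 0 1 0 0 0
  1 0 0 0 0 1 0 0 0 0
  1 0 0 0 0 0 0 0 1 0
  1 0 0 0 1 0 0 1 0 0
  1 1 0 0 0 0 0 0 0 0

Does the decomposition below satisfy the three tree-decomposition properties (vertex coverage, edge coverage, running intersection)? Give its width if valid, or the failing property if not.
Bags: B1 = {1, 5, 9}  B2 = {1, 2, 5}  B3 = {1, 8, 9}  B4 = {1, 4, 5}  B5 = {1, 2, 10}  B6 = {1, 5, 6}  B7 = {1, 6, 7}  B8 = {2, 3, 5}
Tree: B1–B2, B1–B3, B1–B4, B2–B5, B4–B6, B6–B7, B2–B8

Vertex coverage: the bags together contain {1, 2, 3, 4, 5, 6, 7, 8, 9, 10}, the full vertex set. Edge coverage: each edge of G has both endpoints in at least one bag. Running intersection: for every vertex, the bags containing it form a connected subtree. All three properties hold, so this is a valid tree decomposition of width max|bag| − 1 = 2, and hence tw(G) ≤ 2.

Yes; width 2.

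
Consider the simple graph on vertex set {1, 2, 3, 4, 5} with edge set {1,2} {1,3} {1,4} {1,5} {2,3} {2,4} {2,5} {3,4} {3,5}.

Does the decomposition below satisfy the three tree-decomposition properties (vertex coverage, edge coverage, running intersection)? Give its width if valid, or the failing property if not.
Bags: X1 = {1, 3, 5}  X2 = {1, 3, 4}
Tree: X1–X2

No — vertex 2 appears in no bag.

A tree decomposition must satisfy three properties: every vertex lies in some bag; for every edge, both endpoints lie together in some bag; and for every vertex, the bags containing it form a connected subtree. Here vertex 2 appears in no bag, so the decomposition is invalid.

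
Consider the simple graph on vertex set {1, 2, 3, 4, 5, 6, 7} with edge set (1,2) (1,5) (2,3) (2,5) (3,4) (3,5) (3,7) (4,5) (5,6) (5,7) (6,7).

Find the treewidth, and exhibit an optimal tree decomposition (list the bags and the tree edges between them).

Treewidth 2.
Bags: B1 = {3, 4, 5}  B2 = {2, 3, 5}  B3 = {3, 5, 7}  B4 = {5, 6, 7}  B5 = {1, 2, 5}
Tree: B1–B2, B2–B3, B3–B4, B2–B5

Each bag holds 3 vertices, so the decomposition has width 2, which upper-bounds the treewidth. Conversely, {1, 2, 5} is a clique of size 3, and the vertices of any clique must share a bag in every tree decomposition; so some bag has ≥ 3 vertices and tw(G) ≥ 2. Hence tw(G) = 2 exactly.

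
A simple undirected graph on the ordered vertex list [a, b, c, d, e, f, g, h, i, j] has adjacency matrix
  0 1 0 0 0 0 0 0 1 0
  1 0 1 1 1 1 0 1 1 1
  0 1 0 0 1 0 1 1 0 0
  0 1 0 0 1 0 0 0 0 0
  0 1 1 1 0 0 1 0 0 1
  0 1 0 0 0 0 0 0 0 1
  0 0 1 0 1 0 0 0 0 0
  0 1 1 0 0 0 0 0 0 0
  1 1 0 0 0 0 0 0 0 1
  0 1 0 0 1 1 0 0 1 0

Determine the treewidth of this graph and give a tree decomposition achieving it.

Treewidth 2.
One optimal decomposition is:
Bags: B1 = {b, i, j}  B2 = {a, b, i}  B3 = {b, e, j}  B4 = {b, f, j}  B5 = {b, c, e}  B6 = {b, c, h}  B7 = {b, d, e}  B8 = {c, e, g}
Tree: B1–B2, B1–B3, B1–B4, B3–B5, B5–B6, B5–B7, B5–B8

The largest bag has 3 vertices, giving width 2; this decomposition certifies tw(G) ≤ 2. For the lower bound, the 3 vertices {c, e, g} are pairwise adjacent, and any tree decomposition puts a clique entirely inside one bag — forcing width ≥ 2. The upper and lower bounds meet at 2, so that is the treewidth.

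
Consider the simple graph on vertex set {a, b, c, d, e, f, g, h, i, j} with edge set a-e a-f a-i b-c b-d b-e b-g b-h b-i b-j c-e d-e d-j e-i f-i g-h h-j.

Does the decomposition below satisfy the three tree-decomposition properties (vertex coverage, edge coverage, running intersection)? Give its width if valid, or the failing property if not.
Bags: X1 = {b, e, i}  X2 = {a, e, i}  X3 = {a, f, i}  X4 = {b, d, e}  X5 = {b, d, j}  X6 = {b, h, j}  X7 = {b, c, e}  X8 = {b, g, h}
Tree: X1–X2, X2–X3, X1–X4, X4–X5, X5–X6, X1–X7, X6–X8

Yes; width 2.

Checking the three conditions: (i) the bags cover all of {a, b, c, d, e, f, g, h, i, j}; (ii) for each edge, some bag contains both endpoints; (iii) the bags containing any fixed vertex form a subtree. All hold, so the decomposition is valid with width 3 − 1 = 2.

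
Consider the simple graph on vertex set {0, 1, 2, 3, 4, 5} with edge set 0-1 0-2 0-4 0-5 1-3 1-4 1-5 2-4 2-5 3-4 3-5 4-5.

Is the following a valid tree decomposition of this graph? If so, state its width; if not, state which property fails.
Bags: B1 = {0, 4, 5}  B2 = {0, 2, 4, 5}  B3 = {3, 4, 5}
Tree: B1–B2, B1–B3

A tree decomposition must satisfy three properties: every vertex lies in some bag; for every edge, both endpoints lie together in some bag; and for every vertex, the bags containing it form a connected subtree. Here vertex 1 appears in no bag, so the decomposition is invalid.

No — vertex 1 appears in no bag.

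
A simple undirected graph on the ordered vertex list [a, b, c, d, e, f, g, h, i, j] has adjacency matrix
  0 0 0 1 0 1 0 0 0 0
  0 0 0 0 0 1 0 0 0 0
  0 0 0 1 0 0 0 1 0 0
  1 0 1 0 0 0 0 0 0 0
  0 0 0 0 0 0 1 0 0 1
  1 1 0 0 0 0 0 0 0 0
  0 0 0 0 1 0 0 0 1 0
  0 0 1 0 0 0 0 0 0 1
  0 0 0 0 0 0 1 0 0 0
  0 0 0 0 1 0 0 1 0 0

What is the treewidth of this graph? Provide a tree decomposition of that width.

Treewidth 1.
Bags: B1 = {g, i}  B2 = {e, g}  B3 = {e, j}  B4 = {h, j}  B5 = {c, h}  B6 = {c, d}  B7 = {a, d}  B8 = {a, f}  B9 = {b, f}
Tree: B1–B2, B2–B3, B3–B4, B4–B5, B5–B6, B6–B7, B7–B8, B8–B9

Each bag holds 2 vertices, so the decomposition has width 1, which upper-bounds the treewidth. Any graph with an edge has treewidth ≥ 1, and G has the edge i–g. Combining the bounds, tw(G) = 1.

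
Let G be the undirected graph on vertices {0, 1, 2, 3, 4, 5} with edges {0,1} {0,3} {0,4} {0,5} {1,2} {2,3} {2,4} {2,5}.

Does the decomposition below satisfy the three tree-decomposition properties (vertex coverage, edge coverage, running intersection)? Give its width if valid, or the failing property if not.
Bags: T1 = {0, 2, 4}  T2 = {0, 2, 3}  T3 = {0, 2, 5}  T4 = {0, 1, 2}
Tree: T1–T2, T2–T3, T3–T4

Yes; width 2.

Every vertex of G appears in some bag (union = {0, 1, 2, 3, 4, 5}); every edge is covered by a bag; and for each vertex v the set of bags containing v is connected in the bag tree. The decomposition is therefore valid. The largest bag has 3 vertices, so the width is 2.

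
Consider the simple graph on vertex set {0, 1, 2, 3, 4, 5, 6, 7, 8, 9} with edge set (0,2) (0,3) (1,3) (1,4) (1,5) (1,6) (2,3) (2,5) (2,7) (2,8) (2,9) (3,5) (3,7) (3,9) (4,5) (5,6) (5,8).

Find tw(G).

2

A width-2 tree decomposition is:
Bags: B1 = {1, 3, 5}  B2 = {1, 4, 5}  B3 = {1, 5, 6}  B4 = {2, 3, 5}  B5 = {0, 2, 3}  B6 = {2, 3, 9}  B7 = {2, 3, 7}  B8 = {2, 5, 8}
Tree: B1–B2, B1–B3, B1–B4, B4–B5, B5–B6, B5–B7, B4–B8
The largest bag has 3 vertices, giving width 2; this decomposition certifies tw(G) ≤ 2. Conversely, {1, 3, 5} is a clique of size 3, and the vertices of any clique must share a bag in every tree decomposition; so some bag has ≥ 3 vertices and tw(G) ≥ 2. Combining the bounds, tw(G) = 2.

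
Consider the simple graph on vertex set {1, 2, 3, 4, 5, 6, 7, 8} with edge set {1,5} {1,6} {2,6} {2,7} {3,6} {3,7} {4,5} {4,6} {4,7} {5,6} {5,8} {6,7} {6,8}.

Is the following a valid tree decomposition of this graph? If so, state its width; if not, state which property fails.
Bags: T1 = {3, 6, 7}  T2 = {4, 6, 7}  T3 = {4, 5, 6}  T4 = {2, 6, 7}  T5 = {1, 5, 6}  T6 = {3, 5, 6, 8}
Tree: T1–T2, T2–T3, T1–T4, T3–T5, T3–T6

A tree decomposition must satisfy three properties: every vertex lies in some bag; for every edge, both endpoints lie together in some bag; and for every vertex, the bags containing it form a connected subtree. Here bags containing vertex 3 are not connected in the tree, so the decomposition is invalid.

No — bags containing vertex 3 are not connected in the tree.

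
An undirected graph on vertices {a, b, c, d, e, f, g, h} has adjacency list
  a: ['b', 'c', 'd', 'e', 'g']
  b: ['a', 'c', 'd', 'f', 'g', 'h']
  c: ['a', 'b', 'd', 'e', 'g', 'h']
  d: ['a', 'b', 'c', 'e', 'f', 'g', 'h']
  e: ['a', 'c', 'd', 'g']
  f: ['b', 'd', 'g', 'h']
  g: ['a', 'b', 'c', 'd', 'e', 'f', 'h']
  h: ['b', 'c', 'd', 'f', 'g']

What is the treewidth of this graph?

A width-4 tree decomposition is:
Bags: B1 = {b, c, d, g, h}  B2 = {a, b, c, d, g}  B3 = {a, c, d, e, g}  B4 = {b, d, f, g, h}
Tree: B1–B2, B2–B3, B1–B4
Every bag has size at most 5, so the width is 5 − 1 = 4 and tw(G) ≤ 4. Conversely, {a, c, d, e, g} is a clique of size 5, and the vertices of any clique must share a bag in every tree decomposition; so some bag has ≥ 5 vertices and tw(G) ≥ 4. Hence tw(G) = 4 exactly.

4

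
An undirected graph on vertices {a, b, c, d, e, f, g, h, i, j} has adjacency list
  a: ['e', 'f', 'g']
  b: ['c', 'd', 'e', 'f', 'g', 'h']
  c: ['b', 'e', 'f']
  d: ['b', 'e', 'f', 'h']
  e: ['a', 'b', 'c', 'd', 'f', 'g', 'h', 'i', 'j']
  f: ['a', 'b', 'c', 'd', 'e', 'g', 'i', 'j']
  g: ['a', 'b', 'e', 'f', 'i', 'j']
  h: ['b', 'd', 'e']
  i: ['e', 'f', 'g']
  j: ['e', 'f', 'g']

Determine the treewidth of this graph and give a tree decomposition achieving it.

The largest bag has 4 vertices, giving width 3; this decomposition certifies tw(G) ≤ 3. Conversely, {b, d, e, h} is a clique of size 4, and the vertices of any clique must share a bag in every tree decomposition; so some bag has ≥ 4 vertices and tw(G) ≥ 3. Hence tw(G) = 3 exactly.

Treewidth 3.
Bags: B1 = {e, f, g, j}  B2 = {b, e, f, g}  B3 = {b, c, e, f}  B4 = {a, e, f, g}  B5 = {e, f, g, i}  B6 = {b, d, e, f}  B7 = {b, d, e, h}
Tree: B1–B2, B2–B3, B2–B4, B4–B5, B2–B6, B6–B7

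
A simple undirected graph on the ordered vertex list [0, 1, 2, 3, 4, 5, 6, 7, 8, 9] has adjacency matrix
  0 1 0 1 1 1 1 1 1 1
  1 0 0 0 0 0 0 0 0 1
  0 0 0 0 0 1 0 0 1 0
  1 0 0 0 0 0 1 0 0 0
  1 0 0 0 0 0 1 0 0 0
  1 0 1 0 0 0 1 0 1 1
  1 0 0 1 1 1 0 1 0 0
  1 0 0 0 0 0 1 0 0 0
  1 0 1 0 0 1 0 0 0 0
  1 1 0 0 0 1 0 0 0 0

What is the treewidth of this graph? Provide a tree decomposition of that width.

Treewidth 2.
One such decomposition:
Bags: B1 = {0, 5, 6}  B2 = {0, 4, 6}  B3 = {0, 5, 8}  B4 = {0, 6, 7}  B5 = {2, 5, 8}  B6 = {0, 5, 9}  B7 = {0, 1, 9}  B8 = {0, 3, 6}
Tree: B1–B2, B1–B3, B2–B4, B3–B5, B1–B6, B6–B7, B1–B8

The largest bag has 3 vertices, giving width 2; this decomposition certifies tw(G) ≤ 2. Conversely, {0, 5, 8} is a clique of size 3, and the vertices of any clique must share a bag in every tree decomposition; so some bag has ≥ 3 vertices and tw(G) ≥ 2. Therefore the treewidth is 2.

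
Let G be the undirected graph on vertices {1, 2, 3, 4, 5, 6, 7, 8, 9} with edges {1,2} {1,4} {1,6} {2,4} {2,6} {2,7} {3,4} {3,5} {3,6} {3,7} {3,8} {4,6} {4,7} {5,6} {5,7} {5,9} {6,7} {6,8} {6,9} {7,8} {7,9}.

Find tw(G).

A width-3 tree decomposition is:
Bags: B1 = {3, 4, 6, 7}  B2 = {2, 4, 6, 7}  B3 = {3, 5, 6, 7}  B4 = {5, 6, 7, 9}  B5 = {3, 6, 7, 8}  B6 = {1, 2, 4, 6}
Tree: B1–B2, B1–B3, B3–B4, B3–B5, B2–B6
Every bag has size at most 4, so the width is 4 − 1 = 3 and tw(G) ≤ 3. Conversely, {1, 2, 4, 6} is a clique of size 4, and the vertices of any clique must share a bag in every tree decomposition; so some bag has ≥ 4 vertices and tw(G) ≥ 3. The upper and lower bounds meet at 3, so that is the treewidth.

3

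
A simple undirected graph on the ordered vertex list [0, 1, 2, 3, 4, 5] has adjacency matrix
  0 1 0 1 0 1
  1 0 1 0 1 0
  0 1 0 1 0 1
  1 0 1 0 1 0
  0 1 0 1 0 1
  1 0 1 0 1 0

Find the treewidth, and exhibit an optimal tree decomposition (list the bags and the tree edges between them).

Treewidth 3.
One such decomposition:
Bags: B1 = {0, 1, 3, 5}  B2 = {1, 3, 4, 5}  B3 = {1, 2, 3, 5}
Tree: B1–B2, B2–B3

Every bag has size at most 4, so the width is 4 − 1 = 3 and tw(G) ≤ 3. For the lower bound: the 4 vertex sets {0,1}, {3,4}, {5}, {2} are disjoint, each induces a connected subgraph, and every pair is joined by at least one edge of G. Contracting each set to a single vertex therefore yields K_{4} as a minor, and since treewidth is minor-monotone, tw(G) ≥ tw(K_{4}) = 3. Hence tw(G) = 3 exactly.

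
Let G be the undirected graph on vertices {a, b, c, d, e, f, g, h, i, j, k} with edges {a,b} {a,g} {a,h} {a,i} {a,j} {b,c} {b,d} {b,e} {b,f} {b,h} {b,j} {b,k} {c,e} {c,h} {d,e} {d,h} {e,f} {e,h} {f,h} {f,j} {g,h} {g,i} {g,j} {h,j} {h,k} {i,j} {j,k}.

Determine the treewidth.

3

A width-3 tree decomposition is:
Bags: B1 = {b, f, h, j}  B2 = {a, b, h, j}  B3 = {a, g, h, j}  B4 = {a, g, i, j}  B5 = {b, e, f, h}  B6 = {b, d, e, h}  B7 = {b, c, e, h}  B8 = {b, h, j, k}
Tree: B1–B2, B2–B3, B3–B4, B1–B5, B5–B6, B5–B7, B1–B8
The largest bag has 4 vertices, giving width 3; this decomposition certifies tw(G) ≤ 3. On the other hand G contains the 4-clique {a, g, h, j}. A clique must lie in a single bag of any decomposition, so no decomposition can have width below 3. Therefore the treewidth is 3.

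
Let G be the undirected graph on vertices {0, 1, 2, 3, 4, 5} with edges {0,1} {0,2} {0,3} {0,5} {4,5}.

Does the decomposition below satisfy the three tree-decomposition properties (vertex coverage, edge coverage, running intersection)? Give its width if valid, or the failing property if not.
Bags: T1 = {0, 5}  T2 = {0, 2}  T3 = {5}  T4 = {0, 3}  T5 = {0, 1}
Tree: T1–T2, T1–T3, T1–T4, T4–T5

A tree decomposition must satisfy three properties: every vertex lies in some bag; for every edge, both endpoints lie together in some bag; and for every vertex, the bags containing it form a connected subtree. Here vertex 4 appears in no bag, so the decomposition is invalid.

No — vertex 4 appears in no bag.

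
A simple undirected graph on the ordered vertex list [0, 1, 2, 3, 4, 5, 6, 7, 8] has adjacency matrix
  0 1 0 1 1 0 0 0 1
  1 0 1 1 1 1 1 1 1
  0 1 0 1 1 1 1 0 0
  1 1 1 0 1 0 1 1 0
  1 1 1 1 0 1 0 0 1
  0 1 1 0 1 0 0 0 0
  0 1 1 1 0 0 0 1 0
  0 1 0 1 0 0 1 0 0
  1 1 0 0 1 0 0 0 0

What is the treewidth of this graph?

A width-3 tree decomposition is:
Bags: B1 = {0, 1, 3, 4}  B2 = {1, 2, 3, 4}  B3 = {1, 2, 3, 6}  B4 = {0, 1, 4, 8}  B5 = {1, 2, 4, 5}  B6 = {1, 3, 6, 7}
Tree: B1–B2, B2–B3, B1–B4, B2–B5, B3–B6
Each bag holds 4 vertices, so the decomposition has width 3, which upper-bounds the treewidth. For the lower bound, the 4 vertices {0, 1, 4, 8} are pairwise adjacent, and any tree decomposition puts a clique entirely inside one bag — forcing width ≥ 3. Therefore the treewidth is 3.

3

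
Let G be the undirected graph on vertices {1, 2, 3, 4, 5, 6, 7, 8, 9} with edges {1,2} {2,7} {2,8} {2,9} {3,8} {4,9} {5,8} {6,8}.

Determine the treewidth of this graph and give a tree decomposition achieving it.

Treewidth 1.
Bags: B1 = {2, 8}  B2 = {3, 8}  B3 = {2, 7}  B4 = {1, 2}  B5 = {2, 9}  B6 = {4, 9}  B7 = {6, 8}  B8 = {5, 8}
Tree: B1–B2, B1–B3, B1–B4, B4–B5, B5–B6, B2–B7, B7–B8

The largest bag has 2 vertices, giving width 1; this decomposition certifies tw(G) ≤ 1. Any graph with an edge has treewidth ≥ 1, and G has the edge 8–2. Combining the bounds, tw(G) = 1.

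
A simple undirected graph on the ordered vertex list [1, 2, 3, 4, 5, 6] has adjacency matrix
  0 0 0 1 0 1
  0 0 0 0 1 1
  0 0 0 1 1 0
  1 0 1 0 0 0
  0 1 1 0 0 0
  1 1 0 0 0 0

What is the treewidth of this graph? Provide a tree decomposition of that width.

Treewidth 2.
One such decomposition:
Bags: B1 = {1, 3, 4}  B2 = {1, 3, 6}  B3 = {2, 3, 6}  B4 = {2, 3, 5}
Tree: B1–B2, B2–B3, B3–B4

Each bag holds 3 vertices, so the decomposition has width 2, which upper-bounds the treewidth. For the lower bound, G contains the cycle 3–4–1–6–2–5–3, so G is not a forest; only forests have treewidth ≤ 1, hence tw(G) ≥ 2. The upper and lower bounds meet at 2, so that is the treewidth.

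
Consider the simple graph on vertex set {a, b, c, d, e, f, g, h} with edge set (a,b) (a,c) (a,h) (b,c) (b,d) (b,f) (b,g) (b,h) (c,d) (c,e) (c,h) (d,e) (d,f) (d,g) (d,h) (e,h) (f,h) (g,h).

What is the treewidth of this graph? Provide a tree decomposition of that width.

Treewidth 3.
One such decomposition:
Bags: B1 = {b, d, f, h}  B2 = {b, c, d, h}  B3 = {a, b, c, h}  B4 = {b, d, g, h}  B5 = {c, d, e, h}
Tree: B1–B2, B2–B3, B1–B4, B2–B5

The largest bag has 4 vertices, giving width 3; this decomposition certifies tw(G) ≤ 3. Conversely, {c, d, e, h} is a clique of size 4, and the vertices of any clique must share a bag in every tree decomposition; so some bag has ≥ 4 vertices and tw(G) ≥ 3. Hence tw(G) = 3 exactly.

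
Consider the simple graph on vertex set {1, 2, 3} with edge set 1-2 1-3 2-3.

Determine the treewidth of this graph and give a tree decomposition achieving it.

A single bag containing all 3 vertices is trivially a valid decomposition of width 2. On the other hand G contains the 3-clique {1, 2, 3}. A clique must lie in a single bag of any decomposition, so no decomposition can have width below 2. Hence tw(G) = 2 exactly.

Treewidth 2.
One such decomposition:
Bags: B1 = {1, 2, 3}
Tree: (single bag)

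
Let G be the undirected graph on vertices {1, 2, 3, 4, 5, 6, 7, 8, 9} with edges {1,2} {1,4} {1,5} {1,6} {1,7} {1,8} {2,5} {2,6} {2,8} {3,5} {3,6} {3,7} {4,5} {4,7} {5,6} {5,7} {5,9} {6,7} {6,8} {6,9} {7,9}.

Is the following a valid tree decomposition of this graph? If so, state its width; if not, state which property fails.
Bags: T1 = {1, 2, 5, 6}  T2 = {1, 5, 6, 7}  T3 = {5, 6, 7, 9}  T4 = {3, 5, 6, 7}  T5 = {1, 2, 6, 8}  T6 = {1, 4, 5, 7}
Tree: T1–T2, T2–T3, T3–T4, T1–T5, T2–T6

Yes; width 3.

Checking the three conditions: (i) the bags cover all of {1, 2, 3, 4, 5, 6, 7, 8, 9}; (ii) for each edge, some bag contains both endpoints; (iii) the bags containing any fixed vertex form a subtree. All hold, so the decomposition is valid with width 4 − 1 = 3.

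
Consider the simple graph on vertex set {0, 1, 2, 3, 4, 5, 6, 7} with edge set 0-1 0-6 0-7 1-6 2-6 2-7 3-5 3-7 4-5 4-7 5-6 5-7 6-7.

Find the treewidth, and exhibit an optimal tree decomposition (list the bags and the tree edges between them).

Treewidth 2.
Bags: B1 = {0, 1, 6}  B2 = {0, 6, 7}  B3 = {5, 6, 7}  B4 = {2, 6, 7}  B5 = {3, 5, 7}  B6 = {4, 5, 7}
Tree: B1–B2, B2–B3, B2–B4, B3–B5, B5–B6

Each bag holds 3 vertices, so the decomposition has width 2, which upper-bounds the treewidth. On the other hand G contains the 3-clique {0, 1, 6}. A clique must lie in a single bag of any decomposition, so no decomposition can have width below 2. The upper and lower bounds meet at 2, so that is the treewidth.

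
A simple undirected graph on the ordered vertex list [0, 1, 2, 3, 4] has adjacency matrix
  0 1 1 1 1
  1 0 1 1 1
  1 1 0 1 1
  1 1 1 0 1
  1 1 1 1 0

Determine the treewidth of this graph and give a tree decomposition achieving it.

A single bag containing all 5 vertices is trivially a valid decomposition of width 4. For the lower bound, the 5 vertices {0, 1, 2, 3, 4} are pairwise adjacent, and any tree decomposition puts a clique entirely inside one bag — forcing width ≥ 4. The upper and lower bounds meet at 4, so that is the treewidth.

Treewidth 4.
One optimal decomposition is:
Bags: B1 = {0, 1, 2, 3, 4}
Tree: (single bag)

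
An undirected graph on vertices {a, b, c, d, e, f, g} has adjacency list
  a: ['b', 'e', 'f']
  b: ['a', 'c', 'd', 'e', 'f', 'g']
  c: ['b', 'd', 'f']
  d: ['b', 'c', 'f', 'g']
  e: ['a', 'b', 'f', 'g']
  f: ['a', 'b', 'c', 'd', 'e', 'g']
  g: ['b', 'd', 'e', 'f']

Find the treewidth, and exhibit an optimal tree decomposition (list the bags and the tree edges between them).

Treewidth 3.
Bags: B1 = {b, d, f, g}  B2 = {b, e, f, g}  B3 = {b, c, d, f}  B4 = {a, b, e, f}
Tree: B1–B2, B1–B3, B2–B4

The largest bag has 4 vertices, giving width 3; this decomposition certifies tw(G) ≤ 3. On the other hand G contains the 4-clique {b, d, f, g}. A clique must lie in a single bag of any decomposition, so no decomposition can have width below 3. Hence tw(G) = 3 exactly.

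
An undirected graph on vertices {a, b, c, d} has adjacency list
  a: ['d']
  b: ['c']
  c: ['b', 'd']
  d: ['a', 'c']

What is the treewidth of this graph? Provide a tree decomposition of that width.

Treewidth 1.
Bags: B1 = {a, d}  B2 = {c, d}  B3 = {b, c}
Tree: B1–B2, B2–B3

Each bag holds 2 vertices, so the decomposition has width 1, which upper-bounds the treewidth. G has an edge, so its treewidth is at least 1. The upper and lower bounds meet at 1, so that is the treewidth.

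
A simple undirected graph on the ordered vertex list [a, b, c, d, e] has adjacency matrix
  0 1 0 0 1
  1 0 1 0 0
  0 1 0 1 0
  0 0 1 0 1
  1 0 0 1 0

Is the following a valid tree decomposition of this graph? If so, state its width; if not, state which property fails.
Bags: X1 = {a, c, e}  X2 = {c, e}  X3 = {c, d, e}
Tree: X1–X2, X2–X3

A tree decomposition must satisfy three properties: every vertex lies in some bag; for every edge, both endpoints lie together in some bag; and for every vertex, the bags containing it form a connected subtree. Here vertex b appears in no bag, so the decomposition is invalid.

No — vertex b appears in no bag.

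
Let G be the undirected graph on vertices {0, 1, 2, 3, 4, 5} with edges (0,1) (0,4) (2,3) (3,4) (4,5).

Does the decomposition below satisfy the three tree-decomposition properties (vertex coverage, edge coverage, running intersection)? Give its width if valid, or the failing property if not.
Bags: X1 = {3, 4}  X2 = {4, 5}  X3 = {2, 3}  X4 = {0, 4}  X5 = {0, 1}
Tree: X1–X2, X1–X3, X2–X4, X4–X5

Vertex coverage: the bags together contain {0, 1, 2, 3, 4, 5}, the full vertex set. Edge coverage: each edge of G has both endpoints in at least one bag. Running intersection: for every vertex, the bags containing it form a connected subtree. All three properties hold, so this is a valid tree decomposition of width max|bag| − 1 = 1, and hence tw(G) ≤ 1.

Yes; width 1.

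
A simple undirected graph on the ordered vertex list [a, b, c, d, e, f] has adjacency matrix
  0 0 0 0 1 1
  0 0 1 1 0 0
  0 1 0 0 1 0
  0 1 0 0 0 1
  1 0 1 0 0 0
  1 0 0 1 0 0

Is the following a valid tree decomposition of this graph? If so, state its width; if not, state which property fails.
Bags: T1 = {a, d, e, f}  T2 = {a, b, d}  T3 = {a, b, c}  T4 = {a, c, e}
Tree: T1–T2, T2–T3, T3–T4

A tree decomposition must satisfy three properties: every vertex lies in some bag; for every edge, both endpoints lie together in some bag; and for every vertex, the bags containing it form a connected subtree. Here bags containing vertex e are not connected in the tree, so the decomposition is invalid.

No — bags containing vertex e are not connected in the tree.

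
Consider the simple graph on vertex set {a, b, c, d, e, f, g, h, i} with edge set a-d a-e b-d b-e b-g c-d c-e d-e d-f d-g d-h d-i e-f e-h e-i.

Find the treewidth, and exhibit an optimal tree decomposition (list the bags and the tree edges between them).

Treewidth 2.
One optimal decomposition is:
Bags: B1 = {d, e, i}  B2 = {b, d, e}  B3 = {d, e, f}  B4 = {a, d, e}  B5 = {b, d, g}  B6 = {c, d, e}  B7 = {d, e, h}
Tree: B1–B2, B1–B3, B1–B4, B2–B5, B2–B6, B6–B7

Each bag holds 3 vertices, so the decomposition has width 2, which upper-bounds the treewidth. On the other hand G contains the 3-clique {b, d, g}. A clique must lie in a single bag of any decomposition, so no decomposition can have width below 2. Therefore the treewidth is 2.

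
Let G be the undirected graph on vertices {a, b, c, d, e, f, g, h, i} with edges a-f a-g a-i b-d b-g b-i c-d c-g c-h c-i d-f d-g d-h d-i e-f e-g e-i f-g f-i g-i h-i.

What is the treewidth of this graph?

A width-3 tree decomposition is:
Bags: B1 = {c, d, g, i}  B2 = {b, d, g, i}  B3 = {c, d, h, i}  B4 = {d, f, g, i}  B5 = {a, f, g, i}  B6 = {e, f, g, i}
Tree: B1–B2, B1–B3, B1–B4, B4–B5, B5–B6
Each bag holds 4 vertices, so the decomposition has width 3, which upper-bounds the treewidth. On the other hand G contains the 4-clique {c, d, g, i}. A clique must lie in a single bag of any decomposition, so no decomposition can have width below 3. Hence tw(G) = 3 exactly.

3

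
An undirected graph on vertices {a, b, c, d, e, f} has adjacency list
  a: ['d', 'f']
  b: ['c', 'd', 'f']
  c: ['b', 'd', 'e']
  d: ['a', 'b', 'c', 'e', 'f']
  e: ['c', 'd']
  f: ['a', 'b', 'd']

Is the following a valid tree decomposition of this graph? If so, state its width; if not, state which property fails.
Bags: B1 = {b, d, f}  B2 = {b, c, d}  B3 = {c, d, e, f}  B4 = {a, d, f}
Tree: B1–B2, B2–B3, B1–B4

A tree decomposition must satisfy three properties: every vertex lies in some bag; for every edge, both endpoints lie together in some bag; and for every vertex, the bags containing it form a connected subtree. Here bags containing vertex f are not connected in the tree, so the decomposition is invalid.

No — bags containing vertex f are not connected in the tree.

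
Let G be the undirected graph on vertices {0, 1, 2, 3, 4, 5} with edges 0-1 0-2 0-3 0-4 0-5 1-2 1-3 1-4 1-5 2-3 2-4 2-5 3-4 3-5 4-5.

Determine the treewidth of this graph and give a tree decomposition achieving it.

With just one bag of size 6, the width is 6 − 1 = 5, so tw(G) ≤ 5. Conversely, {0, 1, 2, 3, 4, 5} is a clique of size 6, and the vertices of any clique must share a bag in every tree decomposition; so some bag has ≥ 6 vertices and tw(G) ≥ 5. Combining the bounds, tw(G) = 5.

Treewidth 5.
One such decomposition:
Bags: B1 = {0, 1, 2, 3, 4, 5}
Tree: (single bag)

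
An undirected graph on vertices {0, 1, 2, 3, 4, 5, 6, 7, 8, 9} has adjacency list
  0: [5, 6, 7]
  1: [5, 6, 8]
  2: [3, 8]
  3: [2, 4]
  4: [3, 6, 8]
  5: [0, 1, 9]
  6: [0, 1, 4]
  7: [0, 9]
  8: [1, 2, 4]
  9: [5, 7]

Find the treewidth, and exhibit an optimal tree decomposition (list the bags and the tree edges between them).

Treewidth 2.
One such decomposition:
Bags: B1 = {5, 7, 9}  B2 = {0, 5, 7}  B3 = {0, 1, 5}  B4 = {0, 1, 6}  B5 = {1, 6, 8}  B6 = {4, 6, 8}  B7 = {2, 4, 8}  B8 = {2, 3, 4}
Tree: B1–B2, B2–B3, B3–B4, B4–B5, B5–B6, B6–B7, B7–B8

The largest bag has 3 vertices, giving width 2; this decomposition certifies tw(G) ≤ 2. The edges 9–7–0–5–9 form a cycle, so G is not a tree and its treewidth is at least 2. Hence tw(G) = 2 exactly.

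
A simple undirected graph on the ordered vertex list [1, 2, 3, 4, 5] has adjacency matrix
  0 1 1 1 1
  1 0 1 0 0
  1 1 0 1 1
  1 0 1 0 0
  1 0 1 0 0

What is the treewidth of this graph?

2

A width-2 tree decomposition is:
Bags: B1 = {1, 3, 5}  B2 = {1, 3, 4}  B3 = {1, 2, 3}
Tree: B1–B2, B1–B3
Each bag holds 3 vertices, so the decomposition has width 2, which upper-bounds the treewidth. Conversely, {1, 2, 3} is a clique of size 3, and the vertices of any clique must share a bag in every tree decomposition; so some bag has ≥ 3 vertices and tw(G) ≥ 2. Therefore the treewidth is 2.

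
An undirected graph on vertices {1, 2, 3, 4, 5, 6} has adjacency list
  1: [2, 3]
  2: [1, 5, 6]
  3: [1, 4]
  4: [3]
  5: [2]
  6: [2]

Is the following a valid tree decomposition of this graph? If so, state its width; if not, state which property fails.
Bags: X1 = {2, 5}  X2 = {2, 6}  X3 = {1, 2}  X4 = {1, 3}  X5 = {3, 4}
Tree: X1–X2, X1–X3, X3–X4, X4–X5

Yes; width 1.

Every vertex of G appears in some bag (union = {1, 2, 3, 4, 5, 6}); every edge is covered by a bag; and for each vertex v the set of bags containing v is connected in the bag tree. The decomposition is therefore valid. The largest bag has 2 vertices, so the width is 1.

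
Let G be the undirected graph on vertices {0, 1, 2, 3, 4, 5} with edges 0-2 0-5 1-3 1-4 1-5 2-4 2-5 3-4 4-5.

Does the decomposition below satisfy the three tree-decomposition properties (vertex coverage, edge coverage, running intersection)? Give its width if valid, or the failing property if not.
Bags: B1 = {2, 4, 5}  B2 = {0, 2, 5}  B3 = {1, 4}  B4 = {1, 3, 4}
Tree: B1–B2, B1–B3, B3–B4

A tree decomposition must satisfy three properties: every vertex lies in some bag; for every edge, both endpoints lie together in some bag; and for every vertex, the bags containing it form a connected subtree. Here edge (5,1) lies in no bag, so the decomposition is invalid.

No — edge (5,1) lies in no bag.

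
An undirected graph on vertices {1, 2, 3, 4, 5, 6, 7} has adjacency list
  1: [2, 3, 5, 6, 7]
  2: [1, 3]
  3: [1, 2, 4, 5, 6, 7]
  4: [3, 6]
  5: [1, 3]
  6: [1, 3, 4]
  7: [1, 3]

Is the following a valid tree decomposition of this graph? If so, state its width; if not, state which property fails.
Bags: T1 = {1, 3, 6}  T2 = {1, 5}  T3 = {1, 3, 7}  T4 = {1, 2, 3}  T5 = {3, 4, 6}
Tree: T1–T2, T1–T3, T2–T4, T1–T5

No — edge (3,5) lies in no bag.

A tree decomposition must satisfy three properties: every vertex lies in some bag; for every edge, both endpoints lie together in some bag; and for every vertex, the bags containing it form a connected subtree. Here edge (3,5) lies in no bag, so the decomposition is invalid.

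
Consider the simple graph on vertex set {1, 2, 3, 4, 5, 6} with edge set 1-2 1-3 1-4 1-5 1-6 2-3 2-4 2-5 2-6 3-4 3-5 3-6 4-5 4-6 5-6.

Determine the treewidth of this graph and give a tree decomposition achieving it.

Treewidth 5.
Bags: B1 = {1, 2, 3, 4, 5, 6}
Tree: (single bag)

A single bag containing all 6 vertices is trivially a valid decomposition of width 5. For the lower bound, the 6 vertices {1, 2, 3, 4, 5, 6} are pairwise adjacent, and any tree decomposition puts a clique entirely inside one bag — forcing width ≥ 5. Combining the bounds, tw(G) = 5.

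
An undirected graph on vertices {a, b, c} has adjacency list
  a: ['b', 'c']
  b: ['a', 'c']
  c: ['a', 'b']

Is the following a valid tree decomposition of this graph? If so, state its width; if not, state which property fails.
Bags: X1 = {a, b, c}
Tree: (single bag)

Every vertex of G appears in some bag (union = {a, b, c}); every edge is covered by a bag; and for each vertex v the set of bags containing v is connected in the bag tree. The decomposition is therefore valid. The largest bag has 3 vertices, so the width is 2.

Yes; width 2.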